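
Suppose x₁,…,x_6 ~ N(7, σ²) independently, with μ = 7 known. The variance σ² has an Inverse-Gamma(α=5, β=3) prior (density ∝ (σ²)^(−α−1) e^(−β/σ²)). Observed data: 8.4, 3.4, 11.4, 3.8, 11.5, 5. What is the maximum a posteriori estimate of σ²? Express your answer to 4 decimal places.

σ̂²_MAP = 4.1539

Sum of squared deviations about the known mean: SS = (8.4−7)² + (3.4−7)² + (11.4−7)² + (3.8−7)² + (11.5−7)² + (5−7)² = 68.77.
The Normal likelihood contributes (σ²)^(−n/2) exp(−SS/(2σ²)), so the posterior is Inverse-Gamma(α + n/2, β + SS/2) = Inverse-Gamma(8, 37.385).
The mode of Inverse-Gamma(a, b) is b/(a+1) = 37.385/9 ≈ 4.1539.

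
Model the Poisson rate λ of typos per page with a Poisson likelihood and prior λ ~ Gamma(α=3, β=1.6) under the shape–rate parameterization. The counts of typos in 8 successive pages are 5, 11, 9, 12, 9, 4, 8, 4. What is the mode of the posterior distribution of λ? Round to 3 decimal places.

λ̂_MAP = 6.667

Σxᵢ = 5+11+9+12+9+4+8+4 = 62, with n = 8.
Posterior ∝ λ^2e^(−1.6λ) · λ^62e^(−8λ) = λ^64e^(−9.6λ), i.e. Gamma(shape=65, rate=9.6).
The mode of a Gamma(a, b) with a ≥ 1 (shape–rate) is (a−1)/b = 64/9.6 ≈ 6.667.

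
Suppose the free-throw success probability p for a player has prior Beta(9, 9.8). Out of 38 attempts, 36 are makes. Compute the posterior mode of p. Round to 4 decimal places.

Prior: Beta(9, 9.8).
Data: 36 successes in 38 trials. The binomial likelihood contributes p^36(1−p)^2, so the posterior is Beta(9+36, 9.8+2) = Beta(45, 11.8).
For Beta(a, b) with a, b > 1 the mode is (a−1)/(a+b−2) = 44/54.8 ≈ 0.8029.

p̂_MAP = 0.8029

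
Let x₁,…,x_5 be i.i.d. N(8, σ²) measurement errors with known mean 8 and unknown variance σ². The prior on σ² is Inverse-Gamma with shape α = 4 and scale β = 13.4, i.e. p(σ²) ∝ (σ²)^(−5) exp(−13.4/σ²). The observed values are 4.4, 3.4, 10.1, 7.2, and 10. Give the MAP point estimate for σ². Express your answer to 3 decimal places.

Sum of squared deviations about the known mean: SS = (4.4−8)² + (3.4−8)² + (10.1−8)² + (7.2−8)² + (10−8)² = 43.17.
The Normal likelihood contributes (σ²)^(−n/2) exp(−SS/(2σ²)), so the posterior is Inverse-Gamma(α + n/2, β + SS/2) = Inverse-Gamma(6.5, 34.985).
The mode of Inverse-Gamma(a, b) is b/(a+1) = 34.985/7.5 ≈ 4.665.

σ̂²_MAP = 4.665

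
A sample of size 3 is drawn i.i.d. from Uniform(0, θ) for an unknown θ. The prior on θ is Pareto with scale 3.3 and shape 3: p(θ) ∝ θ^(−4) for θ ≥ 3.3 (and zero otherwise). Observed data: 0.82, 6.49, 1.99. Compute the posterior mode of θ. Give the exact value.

The Uniform(0, θ) likelihood is θ^(−n) for θ ≥ max(xᵢ), zero otherwise. Here max(xᵢ) = 6.49.
Posterior ∝ θ^(−4) · θ^(−3) = θ^(−7) on θ ≥ max(3.3, 6.49) = 6.49.
This density is strictly decreasing in θ, so the posterior mode lies at the lower boundary of the support.

θ̂_MAP = 6.49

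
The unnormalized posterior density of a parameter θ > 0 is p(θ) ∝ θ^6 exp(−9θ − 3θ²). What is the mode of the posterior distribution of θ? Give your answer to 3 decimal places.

ℓ'(θ) = 6/θ − 9 − 6θ. Setting this to zero and multiplying by θ: 6θ² + 9θ − 6 = 0.
θ = (−9 + √(9² + 4·6·6)) / (2·6) = (−9 + √225) / 12 = (−9 + 15)/12 = 1/2.
ℓ''(θ) = −6/θ² − 6 < 0, confirming a maximum.

θ̂_MAP = 0.500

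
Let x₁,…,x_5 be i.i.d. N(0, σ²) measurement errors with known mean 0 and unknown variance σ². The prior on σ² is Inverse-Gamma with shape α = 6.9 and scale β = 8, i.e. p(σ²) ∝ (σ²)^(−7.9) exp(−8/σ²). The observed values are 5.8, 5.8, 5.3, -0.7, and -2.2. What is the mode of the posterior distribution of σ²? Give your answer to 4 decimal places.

σ̂²_MAP = 5.6106

Sum of squared deviations about the known mean: SS = (5.8−0)² + (5.8−0)² + (5.3−0)² + (-0.7−0)² + (-2.2−0)² = 100.7.
The Normal likelihood contributes (σ²)^(−n/2) exp(−SS/(2σ²)), so the posterior is Inverse-Gamma(α + n/2, β + SS/2) = Inverse-Gamma(9.4, 58.35).
The mode of Inverse-Gamma(a, b) is b/(a+1) = 58.35/10.4 ≈ 5.6106.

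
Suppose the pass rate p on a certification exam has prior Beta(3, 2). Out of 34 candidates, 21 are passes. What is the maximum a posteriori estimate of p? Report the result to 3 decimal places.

p̂_MAP = 0.622

Prior: Beta(3, 2).
Data: 21 successes in 34 trials. The binomial likelihood contributes p^21(1−p)^13, so the posterior is Beta(3+21, 2+13) = Beta(24, 15).
For Beta(a, b) with a, b > 1 the mode is (a−1)/(a+b−2) = 23/37 ≈ 0.622.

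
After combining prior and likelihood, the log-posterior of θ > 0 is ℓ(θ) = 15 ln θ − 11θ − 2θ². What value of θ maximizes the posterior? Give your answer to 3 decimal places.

ℓ'(θ) = 15/θ − 11 − 4θ. Setting this to zero and multiplying by θ: 4θ² + 11θ − 15 = 0.
θ = (−11 + √(11² + 4·4·15)) / (2·4) = (−11 + √361) / 8 = (−11 + 19)/8 = 1.
ℓ''(θ) = −15/θ² − 4 < 0, confirming a maximum.

θ̂_MAP = 1.000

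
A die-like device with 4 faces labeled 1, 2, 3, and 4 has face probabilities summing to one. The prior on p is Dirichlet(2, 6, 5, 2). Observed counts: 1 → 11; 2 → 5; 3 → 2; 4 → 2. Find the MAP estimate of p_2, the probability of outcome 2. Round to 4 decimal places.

MAP estimate: 0.3226

The posterior is Dirichlet(αᵢ + nᵢ) = Dirichlet(13, 11, 7, 4).
For a Dirichlet(a₁,…,a_K) with all aᵢ > 1, the mode has j-th component (aⱼ − 1)/(Σaᵢ − K).
Here Σaᵢ = 35 and K = 4, so p_2 = (11 − 1)/(35 − 4) = 10/31 ≈ 0.3226.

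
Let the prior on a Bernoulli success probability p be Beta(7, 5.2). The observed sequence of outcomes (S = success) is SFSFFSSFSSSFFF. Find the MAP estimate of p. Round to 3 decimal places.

Prior: Beta(7, 5.2).
Data: 7 successes in 14 trials (from the sequence). The binomial likelihood contributes p^7(1−p)^7, so the posterior is Beta(7+7, 5.2+7) = Beta(14, 12.2).
For Beta(a, b) with a, b > 1 the mode is (a−1)/(a+b−2) = 13/24.2 ≈ 0.537.

p̂_MAP = 0.537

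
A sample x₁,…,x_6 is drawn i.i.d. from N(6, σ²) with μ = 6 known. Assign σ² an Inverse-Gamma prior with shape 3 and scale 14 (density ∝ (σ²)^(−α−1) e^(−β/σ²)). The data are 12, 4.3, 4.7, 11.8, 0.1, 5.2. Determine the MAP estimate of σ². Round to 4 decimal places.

σ̂²_MAP = 9.8336

Sum of squared deviations about the known mean: SS = (12−6)² + (4.3−6)² + (4.7−6)² + (11.8−6)² + (0.1−6)² + (5.2−6)² = 109.67.
The Normal likelihood contributes (σ²)^(−n/2) exp(−SS/(2σ²)), so the posterior is Inverse-Gamma(α + n/2, β + SS/2) = Inverse-Gamma(6, 68.835).
The mode of Inverse-Gamma(a, b) is b/(a+1) = 68.835/7 ≈ 9.8336.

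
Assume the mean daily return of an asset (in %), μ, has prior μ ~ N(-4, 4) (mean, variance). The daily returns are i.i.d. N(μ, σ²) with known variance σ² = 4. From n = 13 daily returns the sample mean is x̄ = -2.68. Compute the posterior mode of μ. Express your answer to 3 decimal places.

n = 13, x̄ = -2.68.
For a Normal prior and Normal likelihood with known variance, the posterior is Normal; its mode equals its mean, the precision-weighted average.
Prior precision 1/σ₀² = 1/4 = 0.25; data precision n/σ² = 13/4 = 3.25.
μ̂ = (0.25·(-4) + 3.25·(-2.68)) / (0.25 + 3.25) = (-9.71)/3.5 = -971/350 ≈ -2.774.

μ̂_MAP = -2.774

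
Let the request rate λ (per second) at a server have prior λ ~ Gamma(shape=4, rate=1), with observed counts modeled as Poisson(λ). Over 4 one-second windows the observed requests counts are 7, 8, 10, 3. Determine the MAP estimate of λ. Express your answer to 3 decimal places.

Σxᵢ = 7+8+10+3 = 28, with n = 4.
Posterior ∝ λ^3e^(−1λ) · λ^28e^(−4λ) = λ^31e^(−5λ), i.e. Gamma(shape=32, rate=5).
The mode of a Gamma(a, b) with a ≥ 1 (shape–rate) is (a−1)/b = 31/5 ≈ 6.200.

λ̂_MAP = 6.200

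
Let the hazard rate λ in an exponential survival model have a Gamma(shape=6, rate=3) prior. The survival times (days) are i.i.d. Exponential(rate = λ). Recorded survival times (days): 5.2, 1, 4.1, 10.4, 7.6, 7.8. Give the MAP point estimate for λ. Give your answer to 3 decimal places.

The Exponential(rate=λ) likelihood is ∝ λ^n e^(−λΣtᵢ). Here n = 6 and Σtᵢ = 5.2 + 1 + 4.1 + 10.4 + 7.6 + 7.8 = 36.1.
Posterior ∝ λ^5e^(−3λ) · λ^6e^(−36.1λ) = λ^11e^(−39.1λ), i.e. Gamma(12, 39.1).
Mode = (a−1)/b = 11/39.1 ≈ 0.281.

λ̂_MAP = 0.281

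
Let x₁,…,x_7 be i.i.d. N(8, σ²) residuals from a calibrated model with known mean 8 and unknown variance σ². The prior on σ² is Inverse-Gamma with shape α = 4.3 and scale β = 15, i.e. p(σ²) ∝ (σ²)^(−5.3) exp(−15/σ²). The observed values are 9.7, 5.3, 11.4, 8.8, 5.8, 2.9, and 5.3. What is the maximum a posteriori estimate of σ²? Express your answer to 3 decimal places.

σ̂²_MAP = 5.143

Sum of squared deviations about the known mean: SS = (9.7−8)² + (5.3−8)² + (11.4−8)² + (8.8−8)² + (5.8−8)² + (2.9−8)² + (5.3−8)² = 60.52.
The Normal likelihood contributes (σ²)^(−n/2) exp(−SS/(2σ²)), so the posterior is Inverse-Gamma(α + n/2, β + SS/2) = Inverse-Gamma(7.8, 45.26).
The mode of Inverse-Gamma(a, b) is b/(a+1) = 45.26/8.8 ≈ 5.143.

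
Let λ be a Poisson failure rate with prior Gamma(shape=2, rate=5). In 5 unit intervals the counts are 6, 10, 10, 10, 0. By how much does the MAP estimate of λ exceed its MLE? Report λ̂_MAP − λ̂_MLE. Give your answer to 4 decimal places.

MAP − MLE = -3.5000

Σxᵢ = 36. Posterior is Gamma(38, 10); MAP = (38−1)/10 = 37/10 ≈ 3.70000.
MLE = x̄ = 36/5 ≈ 7.20000.
Difference = 37/10 − 36/5 = -7/2 ≈ -3.5000.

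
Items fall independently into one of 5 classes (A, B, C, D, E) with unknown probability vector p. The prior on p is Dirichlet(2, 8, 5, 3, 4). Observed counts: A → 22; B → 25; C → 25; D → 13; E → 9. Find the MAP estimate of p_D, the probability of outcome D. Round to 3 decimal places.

The posterior is Dirichlet(αᵢ + nᵢ) = Dirichlet(24, 33, 30, 16, 13).
For a Dirichlet(a₁,…,a_K) with all aᵢ > 1, the mode has j-th component (aⱼ − 1)/(Σaᵢ − K).
Here Σaᵢ = 116 and K = 5, so p_D = (16 − 1)/(116 − 5) = 15/111 ≈ 0.135.

MAP estimate of p_D = 0.135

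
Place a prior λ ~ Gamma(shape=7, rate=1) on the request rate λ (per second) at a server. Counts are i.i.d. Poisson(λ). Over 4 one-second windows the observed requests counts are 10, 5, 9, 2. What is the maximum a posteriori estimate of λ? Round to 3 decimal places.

Σxᵢ = 10+5+9+2 = 26, with n = 4.
Posterior ∝ λ^6e^(−1λ) · λ^26e^(−4λ) = λ^32e^(−5λ), i.e. Gamma(shape=33, rate=5).
The mode of a Gamma(a, b) with a ≥ 1 (shape–rate) is (a−1)/b = 32/5 ≈ 6.400.

λ̂_MAP = 6.400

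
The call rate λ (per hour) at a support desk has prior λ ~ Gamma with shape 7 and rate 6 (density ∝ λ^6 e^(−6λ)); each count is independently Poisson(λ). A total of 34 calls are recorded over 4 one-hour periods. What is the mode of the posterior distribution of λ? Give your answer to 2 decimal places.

λ̂_MAP = 4.00

Σxᵢ = 34, n = 4.
Posterior ∝ λ^6e^(−6λ) · λ^34e^(−4λ) = λ^40e^(−10λ), i.e. Gamma(shape=41, rate=10).
The mode of a Gamma(a, b) with a ≥ 1 (shape–rate) is (a−1)/b = 40/10 ≈ 4.00.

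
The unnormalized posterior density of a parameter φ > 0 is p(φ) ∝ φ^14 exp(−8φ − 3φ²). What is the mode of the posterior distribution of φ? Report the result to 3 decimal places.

φ̂_MAP = 1.000

ℓ'(φ) = 14/φ − 8 − 6φ. Setting this to zero and multiplying by φ: 6φ² + 8φ − 14 = 0.
φ = (−8 + √(8² + 4·6·14)) / (2·6) = (−8 + √400) / 12 = (−8 + 20)/12 = 1.
ℓ''(φ) = −14/φ² − 6 < 0, confirming a maximum.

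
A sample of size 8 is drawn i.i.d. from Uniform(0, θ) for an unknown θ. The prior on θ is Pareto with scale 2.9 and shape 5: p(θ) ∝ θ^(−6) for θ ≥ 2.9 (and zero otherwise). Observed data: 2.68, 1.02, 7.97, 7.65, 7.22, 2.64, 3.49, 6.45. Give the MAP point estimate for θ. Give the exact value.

The Uniform(0, θ) likelihood is θ^(−n) for θ ≥ max(xᵢ), zero otherwise. Here max(xᵢ) = 7.97.
Posterior ∝ θ^(−6) · θ^(−8) = θ^(−14) on θ ≥ max(2.9, 7.97) = 7.97.
This density is strictly decreasing in θ, so the posterior mode lies at the lower boundary of the support.

θ̂_MAP = 7.97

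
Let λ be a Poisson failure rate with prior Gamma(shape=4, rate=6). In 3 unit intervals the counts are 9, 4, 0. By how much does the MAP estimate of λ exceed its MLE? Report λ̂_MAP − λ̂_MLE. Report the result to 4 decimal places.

Σxᵢ = 13. Posterior is Gamma(17, 9); MAP = (17−1)/9 = 16/9 ≈ 1.77778.
MLE = x̄ = 13/3 ≈ 4.33333.
Difference = 16/9 − 13/3 = -23/9 ≈ -2.5556.

MAP − MLE = -2.5556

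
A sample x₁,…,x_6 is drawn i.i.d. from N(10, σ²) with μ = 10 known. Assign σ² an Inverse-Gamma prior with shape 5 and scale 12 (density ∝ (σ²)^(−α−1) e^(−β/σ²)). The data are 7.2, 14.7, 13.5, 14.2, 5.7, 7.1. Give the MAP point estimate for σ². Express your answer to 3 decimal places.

Sum of squared deviations about the known mean: SS = (7.2−10)² + (14.7−10)² + (13.5−10)² + (14.2−10)² + (5.7−10)² + (7.1−10)² = 86.72.
The Normal likelihood contributes (σ²)^(−n/2) exp(−SS/(2σ²)), so the posterior is Inverse-Gamma(α + n/2, β + SS/2) = Inverse-Gamma(8, 55.36).
The mode of Inverse-Gamma(a, b) is b/(a+1) = 55.36/9 ≈ 6.151.

σ̂²_MAP = 6.151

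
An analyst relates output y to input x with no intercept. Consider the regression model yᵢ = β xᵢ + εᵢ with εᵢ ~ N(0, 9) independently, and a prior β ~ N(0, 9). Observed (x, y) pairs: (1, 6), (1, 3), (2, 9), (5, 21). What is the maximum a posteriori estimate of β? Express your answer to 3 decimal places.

log p(β | y) = −Σ(yᵢ − βxᵢ)²/(2·9) − β²/(2·9) + const.
Setting the derivative to zero: Σxᵢ(yᵢ − βxᵢ)/9 − β/9 = 0, so β = Σxᵢyᵢ / (Σxᵢ² + σ²/τ²).
Σxᵢyᵢ = 1·6 + 1·3 + 2·9 + 5·21 = 132; Σxᵢ² = 31; σ²/τ² = 1.
β̂_MAP = 132 / (31 + 1) = 132/32 ≈ 4.125.

β̂_MAP = 4.125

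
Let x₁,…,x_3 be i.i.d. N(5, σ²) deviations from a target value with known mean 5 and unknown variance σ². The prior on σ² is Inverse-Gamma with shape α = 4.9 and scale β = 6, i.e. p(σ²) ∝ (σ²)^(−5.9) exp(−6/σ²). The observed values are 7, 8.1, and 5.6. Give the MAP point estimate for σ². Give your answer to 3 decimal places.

Sum of squared deviations about the known mean: SS = (7−5)² + (8.1−5)² + (5.6−5)² = 13.97.
The Normal likelihood contributes (σ²)^(−n/2) exp(−SS/(2σ²)), so the posterior is Inverse-Gamma(α + n/2, β + SS/2) = Inverse-Gamma(6.4, 12.985).
The mode of Inverse-Gamma(a, b) is b/(a+1) = 12.985/7.4 ≈ 1.755.

σ̂²_MAP = 1.755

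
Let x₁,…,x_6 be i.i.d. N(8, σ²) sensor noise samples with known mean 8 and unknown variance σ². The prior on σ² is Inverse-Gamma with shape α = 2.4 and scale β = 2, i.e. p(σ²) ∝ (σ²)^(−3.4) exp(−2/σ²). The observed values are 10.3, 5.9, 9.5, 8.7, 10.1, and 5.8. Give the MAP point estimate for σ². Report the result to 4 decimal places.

σ̂²_MAP = 2.0070

Sum of squared deviations about the known mean: SS = (10.3−8)² + (5.9−8)² + (9.5−8)² + (8.7−8)² + (10.1−8)² + (5.8−8)² = 21.69.
The Normal likelihood contributes (σ²)^(−n/2) exp(−SS/(2σ²)), so the posterior is Inverse-Gamma(α + n/2, β + SS/2) = Inverse-Gamma(5.4, 12.845).
The mode of Inverse-Gamma(a, b) is b/(a+1) = 12.845/6.4 ≈ 2.0070.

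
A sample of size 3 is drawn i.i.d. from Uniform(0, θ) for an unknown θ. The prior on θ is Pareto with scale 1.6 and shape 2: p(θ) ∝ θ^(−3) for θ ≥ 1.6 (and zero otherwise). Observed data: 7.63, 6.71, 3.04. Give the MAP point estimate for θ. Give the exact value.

The Uniform(0, θ) likelihood is θ^(−n) for θ ≥ max(xᵢ), zero otherwise. Here max(xᵢ) = 7.63.
Posterior ∝ θ^(−3) · θ^(−3) = θ^(−6) on θ ≥ max(1.6, 7.63) = 7.63.
This density is strictly decreasing in θ, so the posterior mode lies at the lower boundary of the support.

θ̂_MAP = 7.63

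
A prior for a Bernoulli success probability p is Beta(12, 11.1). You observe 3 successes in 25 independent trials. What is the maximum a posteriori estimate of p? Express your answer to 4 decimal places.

Prior: Beta(12, 11.1).
Data: 3 successes in 25 trials. The binomial likelihood contributes p^3(1−p)^22, so the posterior is Beta(12+3, 11.1+22) = Beta(15, 33.1).
For Beta(a, b) with a, b > 1 the mode is (a−1)/(a+b−2) = 14/46.1 ≈ 0.3037.

p̂_MAP = 0.3037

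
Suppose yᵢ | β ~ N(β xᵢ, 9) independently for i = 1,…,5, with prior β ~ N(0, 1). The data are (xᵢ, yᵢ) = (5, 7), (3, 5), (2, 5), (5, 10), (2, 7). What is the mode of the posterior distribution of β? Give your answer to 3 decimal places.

log p(β | y) = −Σ(yᵢ − βxᵢ)²/(2·9) − β²/(2·1) + const.
Setting the derivative to zero: Σxᵢ(yᵢ − βxᵢ)/9 − β/1 = 0, so β = Σxᵢyᵢ / (Σxᵢ² + σ²/τ²).
Σxᵢyᵢ = 5·7 + 3·5 + 2·5 + 5·10 + 2·7 = 124; Σxᵢ² = 67; σ²/τ² = 9.
β̂_MAP = 124 / (67 + 9) = 124/76 ≈ 1.632.

β̂_MAP = 1.632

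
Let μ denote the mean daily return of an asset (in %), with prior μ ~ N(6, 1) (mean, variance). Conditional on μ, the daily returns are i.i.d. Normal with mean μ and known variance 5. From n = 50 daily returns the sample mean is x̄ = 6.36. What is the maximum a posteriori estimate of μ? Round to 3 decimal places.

n = 50, x̄ = 6.36.
For a Normal prior and Normal likelihood with known variance, the posterior is Normal; its mode equals its mean, the precision-weighted average.
Prior precision 1/σ₀² = 1/1 = 1; data precision n/σ² = 50/5 = 10.
μ̂ = (1·6 + 10·6.36) / (1 + 10) = 69.6/11 = 348/55 ≈ 6.327.

μ̂_MAP = 6.327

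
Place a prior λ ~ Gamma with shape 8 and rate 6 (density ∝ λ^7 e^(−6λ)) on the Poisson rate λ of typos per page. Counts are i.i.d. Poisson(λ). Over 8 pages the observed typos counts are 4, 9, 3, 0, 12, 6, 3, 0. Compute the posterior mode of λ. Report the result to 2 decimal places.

Σxᵢ = 4+9+3+0+12+6+3+0 = 37, with n = 8.
Posterior ∝ λ^7e^(−6λ) · λ^37e^(−8λ) = λ^44e^(−14λ), i.e. Gamma(shape=45, rate=14).
The mode of a Gamma(a, b) with a ≥ 1 (shape–rate) is (a−1)/b = 44/14 ≈ 3.14.

λ̂_MAP = 3.14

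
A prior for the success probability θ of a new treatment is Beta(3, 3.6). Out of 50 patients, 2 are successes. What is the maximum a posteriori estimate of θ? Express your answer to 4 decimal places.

Prior: Beta(3, 3.6).
Data: 2 successes in 50 trials. The binomial likelihood contributes θ^2(1−θ)^48, so the posterior is Beta(3+2, 3.6+48) = Beta(5, 51.6).
For Beta(a, b) with a, b > 1 the mode is (a−1)/(a+b−2) = 4/54.6 ≈ 0.0733.

θ̂_MAP = 0.0733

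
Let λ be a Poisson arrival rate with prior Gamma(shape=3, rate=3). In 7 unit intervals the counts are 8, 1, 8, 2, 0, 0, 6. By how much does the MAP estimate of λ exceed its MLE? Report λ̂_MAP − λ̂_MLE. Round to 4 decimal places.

Σxᵢ = 25. Posterior is Gamma(28, 10); MAP = (28−1)/10 = 27/10 ≈ 2.70000.
MLE = x̄ = 25/7 ≈ 3.57143.
Difference = 27/10 − 25/7 = -61/70 ≈ -0.8714.

MAP − MLE = -0.8714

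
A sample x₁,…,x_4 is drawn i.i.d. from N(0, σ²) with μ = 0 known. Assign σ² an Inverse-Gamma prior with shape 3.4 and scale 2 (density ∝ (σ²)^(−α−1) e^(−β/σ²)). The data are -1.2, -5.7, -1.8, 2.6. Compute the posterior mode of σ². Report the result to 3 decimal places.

Sum of squared deviations about the known mean: SS = (-1.2−0)² + (-5.7−0)² + (-1.8−0)² + (2.6−0)² = 43.93.
The Normal likelihood contributes (σ²)^(−n/2) exp(−SS/(2σ²)), so the posterior is Inverse-Gamma(α + n/2, β + SS/2) = Inverse-Gamma(5.4, 23.965).
The mode of Inverse-Gamma(a, b) is b/(a+1) = 23.965/6.4 ≈ 3.745.

σ̂²_MAP = 3.745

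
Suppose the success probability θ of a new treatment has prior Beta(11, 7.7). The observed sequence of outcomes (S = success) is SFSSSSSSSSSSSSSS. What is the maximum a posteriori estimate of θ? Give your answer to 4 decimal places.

Prior: Beta(11, 7.7).
Data: 15 successes in 16 trials (from the sequence). The binomial likelihood contributes θ^15(1−θ)^1, so the posterior is Beta(11+15, 7.7+1) = Beta(26, 8.7).
For Beta(a, b) with a, b > 1 the mode is (a−1)/(a+b−2) = 25/32.7 ≈ 0.7645.

θ̂_MAP = 0.7645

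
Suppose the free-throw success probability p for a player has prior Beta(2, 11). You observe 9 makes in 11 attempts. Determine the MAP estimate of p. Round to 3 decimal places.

p̂_MAP = 0.455

Prior: Beta(2, 11).
Data: 9 successes in 11 trials. The binomial likelihood contributes p^9(1−p)^2, so the posterior is Beta(2+9, 11+2) = Beta(11, 13).
For Beta(a, b) with a, b > 1 the mode is (a−1)/(a+b−2) = 10/22 ≈ 0.455.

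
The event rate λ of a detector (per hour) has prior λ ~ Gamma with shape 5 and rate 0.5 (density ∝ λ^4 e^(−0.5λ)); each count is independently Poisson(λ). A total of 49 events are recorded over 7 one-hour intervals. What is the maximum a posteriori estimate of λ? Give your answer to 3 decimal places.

Σxᵢ = 49, n = 7.
Posterior ∝ λ^4e^(−0.5λ) · λ^49e^(−7λ) = λ^53e^(−7.5λ), i.e. Gamma(shape=54, rate=7.5).
The mode of a Gamma(a, b) with a ≥ 1 (shape–rate) is (a−1)/b = 53/7.5 ≈ 7.067.

λ̂_MAP = 7.067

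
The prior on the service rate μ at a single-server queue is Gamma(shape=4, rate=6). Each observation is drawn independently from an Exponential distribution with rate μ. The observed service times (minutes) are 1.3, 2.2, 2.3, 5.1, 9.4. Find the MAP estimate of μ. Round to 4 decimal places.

μ̂_MAP = 0.3042

The Exponential(rate=μ) likelihood is ∝ μ^n e^(−μΣtᵢ). Here n = 5 and Σtᵢ = 1.3 + 2.2 + 2.3 + 5.1 + 9.4 = 20.3.
Posterior ∝ μ^3e^(−6μ) · μ^5e^(−20.3μ) = μ^8e^(−26.3μ), i.e. Gamma(9, 26.3).
Mode = (a−1)/b = 8/26.3 ≈ 0.3042.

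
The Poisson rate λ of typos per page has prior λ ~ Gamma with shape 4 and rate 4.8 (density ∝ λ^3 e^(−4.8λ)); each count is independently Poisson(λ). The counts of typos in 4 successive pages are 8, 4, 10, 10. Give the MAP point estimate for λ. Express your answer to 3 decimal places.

λ̂_MAP = 3.977

Σxᵢ = 8+4+10+10 = 32, with n = 4.
Posterior ∝ λ^3e^(−4.8λ) · λ^32e^(−4λ) = λ^35e^(−8.8λ), i.e. Gamma(shape=36, rate=8.8).
The mode of a Gamma(a, b) with a ≥ 1 (shape–rate) is (a−1)/b = 35/8.8 ≈ 3.977.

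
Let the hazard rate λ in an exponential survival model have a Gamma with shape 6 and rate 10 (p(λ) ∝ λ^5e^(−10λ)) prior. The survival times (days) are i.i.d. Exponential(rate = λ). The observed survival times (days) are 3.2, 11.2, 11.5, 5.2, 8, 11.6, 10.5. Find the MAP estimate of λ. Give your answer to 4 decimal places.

λ̂_MAP = 0.1685

The Exponential(rate=λ) likelihood is ∝ λ^n e^(−λΣtᵢ). Here n = 7 and Σtᵢ = 3.2 + 11.2 + 11.5 + 5.2 + 8 + 11.6 + 10.5 = 61.2.
Posterior ∝ λ^5e^(−10λ) · λ^7e^(−61.2λ) = λ^12e^(−71.2λ), i.e. Gamma(13, 71.2).
Mode = (a−1)/b = 12/71.2 ≈ 0.1685.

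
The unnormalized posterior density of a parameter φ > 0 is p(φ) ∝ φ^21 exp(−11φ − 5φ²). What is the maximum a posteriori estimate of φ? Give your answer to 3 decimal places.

φ̂_MAP = 1.000

ℓ'(φ) = 21/φ − 11 − 10φ. Setting this to zero and multiplying by φ: 10φ² + 11φ − 21 = 0.
φ = (−11 + √(11² + 4·10·21)) / (2·10) = (−11 + √961) / 20 = (−11 + 31)/20 = 1.
ℓ''(φ) = −21/φ² − 10 < 0, confirming a maximum.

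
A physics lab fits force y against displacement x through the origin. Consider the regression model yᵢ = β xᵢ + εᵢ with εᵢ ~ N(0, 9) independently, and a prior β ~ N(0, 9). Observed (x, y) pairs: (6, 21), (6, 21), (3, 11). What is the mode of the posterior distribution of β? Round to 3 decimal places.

log p(β | y) = −Σ(yᵢ − βxᵢ)²/(2·9) − β²/(2·9) + const.
Setting the derivative to zero: Σxᵢ(yᵢ − βxᵢ)/9 − β/9 = 0, so β = Σxᵢyᵢ / (Σxᵢ² + σ²/τ²).
Σxᵢyᵢ = 6·21 + 6·21 + 3·11 = 285; Σxᵢ² = 81; σ²/τ² = 1.
β̂_MAP = 285 / (81 + 1) = 285/82 ≈ 3.476.

β̂_MAP = 3.476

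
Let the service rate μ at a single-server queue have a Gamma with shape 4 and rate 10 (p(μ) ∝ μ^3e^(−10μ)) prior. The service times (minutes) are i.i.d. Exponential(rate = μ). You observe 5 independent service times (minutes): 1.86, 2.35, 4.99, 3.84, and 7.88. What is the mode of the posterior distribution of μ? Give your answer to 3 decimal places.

μ̂_MAP = 0.259

The Exponential(rate=μ) likelihood is ∝ μ^n e^(−μΣtᵢ). Here n = 5 and Σtᵢ = 1.86 + 2.35 + 4.99 + 3.84 + 7.88 = 20.92.
Posterior ∝ μ^3e^(−10μ) · μ^5e^(−20.92μ) = μ^8e^(−30.92μ), i.e. Gamma(9, 30.92).
Mode = (a−1)/b = 8/30.92 ≈ 0.259.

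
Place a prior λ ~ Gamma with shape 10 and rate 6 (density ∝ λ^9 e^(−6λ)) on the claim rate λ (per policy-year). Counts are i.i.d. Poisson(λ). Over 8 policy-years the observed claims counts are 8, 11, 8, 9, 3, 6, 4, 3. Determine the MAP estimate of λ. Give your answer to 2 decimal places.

Σxᵢ = 8+11+8+9+3+6+4+3 = 52, with n = 8.
Posterior ∝ λ^9e^(−6λ) · λ^52e^(−8λ) = λ^61e^(−14λ), i.e. Gamma(shape=62, rate=14).
The mode of a Gamma(a, b) with a ≥ 1 (shape–rate) is (a−1)/b = 61/14 ≈ 4.36.

λ̂_MAP = 4.36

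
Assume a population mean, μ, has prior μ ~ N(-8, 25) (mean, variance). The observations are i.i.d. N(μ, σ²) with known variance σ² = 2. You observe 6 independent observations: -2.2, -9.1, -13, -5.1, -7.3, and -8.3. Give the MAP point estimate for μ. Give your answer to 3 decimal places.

n = 6; x̄ = ((-2.2) + (-9.1) + (-13) + (-5.1) + (-7.3) + (-8.3))/6 = -45/6 = -7.5.
For a Normal prior and Normal likelihood with known variance, the posterior is Normal; its mode equals its mean, the precision-weighted average.
Prior precision 1/σ₀² = 1/25 = 0.04; data precision n/σ² = 6/2 = 3.
μ̂ = (0.04·(-8) + 3·(-7.5)) / (0.04 + 3) = (-22.82)/3.04 = -1141/152 ≈ -7.507.

μ̂_MAP = -7.507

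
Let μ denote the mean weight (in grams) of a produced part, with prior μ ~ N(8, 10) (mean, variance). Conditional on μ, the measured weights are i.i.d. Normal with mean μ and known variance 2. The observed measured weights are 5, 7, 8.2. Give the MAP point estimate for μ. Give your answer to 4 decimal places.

n = 3; x̄ = (5 + 7 + 8.2)/3 = 20.2/3 = 101/15 ≈ 6.7333.
For a Normal prior and Normal likelihood with known variance, the posterior is Normal; its mode equals its mean, the precision-weighted average.
Prior precision 1/σ₀² = 1/10 = 0.1; data precision n/σ² = 3/2 = 1.5.
μ̂ = (0.1·8 + 1.5·(101/15)) / (0.1 + 1.5) = 10.9/1.6 = 6.8125.

μ̂_MAP = 6.8125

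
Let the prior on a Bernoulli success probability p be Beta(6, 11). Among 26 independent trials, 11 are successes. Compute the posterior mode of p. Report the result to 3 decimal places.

p̂_MAP = 0.390

Prior: Beta(6, 11).
Data: 11 successes in 26 trials. The binomial likelihood contributes p^11(1−p)^15, so the posterior is Beta(6+11, 11+15) = Beta(17, 26).
For Beta(a, b) with a, b > 1 the mode is (a−1)/(a+b−2) = 16/41 ≈ 0.390.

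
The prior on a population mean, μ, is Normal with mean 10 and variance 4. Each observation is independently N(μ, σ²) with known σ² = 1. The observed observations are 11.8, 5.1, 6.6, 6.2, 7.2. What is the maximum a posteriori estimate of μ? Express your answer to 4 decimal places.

n = 5; x̄ = (11.8 + 5.1 + 6.6 + 6.2 + 7.2)/5 = 36.9/5 = 7.38.
For a Normal prior and Normal likelihood with known variance, the posterior is Normal; its mode equals its mean, the precision-weighted average.
Prior precision 1/σ₀² = 1/4 = 0.25; data precision n/σ² = 5/1 = 5.
μ̂ = (0.25·10 + 5·7.38) / (0.25 + 5) = 39.4/5.25 = 788/105 ≈ 7.5048.

μ̂_MAP = 7.5048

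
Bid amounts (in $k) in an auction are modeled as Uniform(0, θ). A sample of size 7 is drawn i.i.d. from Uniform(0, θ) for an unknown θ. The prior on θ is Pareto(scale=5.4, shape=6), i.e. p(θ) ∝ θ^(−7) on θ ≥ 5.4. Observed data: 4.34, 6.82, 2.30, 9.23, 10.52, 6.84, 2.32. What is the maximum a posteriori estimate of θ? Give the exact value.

θ̂_MAP = 10.52

The Uniform(0, θ) likelihood is θ^(−n) for θ ≥ max(xᵢ), zero otherwise. Here max(xᵢ) = 10.52.
Posterior ∝ θ^(−7) · θ^(−7) = θ^(−14) on θ ≥ max(5.4, 10.52) = 10.52.
This density is strictly decreasing in θ, so the posterior mode lies at the lower boundary of the support.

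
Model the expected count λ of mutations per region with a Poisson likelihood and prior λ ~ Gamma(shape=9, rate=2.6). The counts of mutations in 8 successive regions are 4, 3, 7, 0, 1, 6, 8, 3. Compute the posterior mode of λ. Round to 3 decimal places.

λ̂_MAP = 3.774

Σxᵢ = 4+3+7+0+1+6+8+3 = 32, with n = 8.
Posterior ∝ λ^8e^(−2.6λ) · λ^32e^(−8λ) = λ^40e^(−10.6λ), i.e. Gamma(shape=41, rate=10.6).
The mode of a Gamma(a, b) with a ≥ 1 (shape–rate) is (a−1)/b = 40/10.6 ≈ 3.774.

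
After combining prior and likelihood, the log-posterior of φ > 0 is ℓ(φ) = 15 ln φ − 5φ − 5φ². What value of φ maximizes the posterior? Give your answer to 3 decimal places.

ℓ'(φ) = 15/φ − 5 − 10φ. Setting this to zero and multiplying by φ: 10φ² + 5φ − 15 = 0.
φ = (−5 + √(5² + 4·10·15)) / (2·10) = (−5 + √625) / 20 = (−5 + 25)/20 = 1.
ℓ''(φ) = −15/φ² − 10 < 0, confirming a maximum.

φ̂_MAP = 1.000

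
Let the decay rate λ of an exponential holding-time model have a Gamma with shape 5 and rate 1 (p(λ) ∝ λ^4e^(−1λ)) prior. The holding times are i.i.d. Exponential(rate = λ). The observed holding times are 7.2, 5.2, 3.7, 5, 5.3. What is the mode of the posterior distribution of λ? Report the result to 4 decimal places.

λ̂_MAP = 0.3285

The Exponential(rate=λ) likelihood is ∝ λ^n e^(−λΣtᵢ). Here n = 5 and Σtᵢ = 7.2 + 5.2 + 3.7 + 5 + 5.3 = 26.4.
Posterior ∝ λ^4e^(−1λ) · λ^5e^(−26.4λ) = λ^9e^(−27.4λ), i.e. Gamma(10, 27.4).
Mode = (a−1)/b = 9/27.4 ≈ 0.3285.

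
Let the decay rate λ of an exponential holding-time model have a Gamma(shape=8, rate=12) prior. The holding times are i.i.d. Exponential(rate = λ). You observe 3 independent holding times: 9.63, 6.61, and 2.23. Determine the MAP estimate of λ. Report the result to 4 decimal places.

λ̂_MAP = 0.3282

The Exponential(rate=λ) likelihood is ∝ λ^n e^(−λΣtᵢ). Here n = 3 and Σtᵢ = 9.63 + 6.61 + 2.23 = 18.47.
Posterior ∝ λ^7e^(−12λ) · λ^3e^(−18.47λ) = λ^10e^(−30.47λ), i.e. Gamma(11, 30.47).
Mode = (a−1)/b = 10/30.47 ≈ 0.3282.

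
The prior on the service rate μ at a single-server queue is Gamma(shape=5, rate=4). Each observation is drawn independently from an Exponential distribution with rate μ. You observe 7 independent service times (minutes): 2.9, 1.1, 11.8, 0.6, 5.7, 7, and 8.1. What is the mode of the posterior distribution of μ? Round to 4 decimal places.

The Exponential(rate=μ) likelihood is ∝ μ^n e^(−μΣtᵢ). Here n = 7 and Σtᵢ = 2.9 + 1.1 + 11.8 + 0.6 + 5.7 + 7 + 8.1 = 37.2.
Posterior ∝ μ^4e^(−4μ) · μ^7e^(−37.2μ) = μ^11e^(−41.2μ), i.e. Gamma(12, 41.2).
Mode = (a−1)/b = 11/41.2 ≈ 0.2670.

μ̂_MAP = 0.2670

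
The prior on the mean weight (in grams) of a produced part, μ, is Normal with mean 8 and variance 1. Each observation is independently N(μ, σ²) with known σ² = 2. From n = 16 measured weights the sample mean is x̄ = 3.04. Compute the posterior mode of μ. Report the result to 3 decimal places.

n = 16, x̄ = 3.04.
For a Normal prior and Normal likelihood with known variance, the posterior is Normal; its mode equals its mean, the precision-weighted average.
Prior precision 1/σ₀² = 1/1 = 1; data precision n/σ² = 16/2 = 8.
μ̂ = (1·8 + 8·3.04) / (1 + 8) = 32.32/9 = 808/225 ≈ 3.591.

μ̂_MAP = 3.591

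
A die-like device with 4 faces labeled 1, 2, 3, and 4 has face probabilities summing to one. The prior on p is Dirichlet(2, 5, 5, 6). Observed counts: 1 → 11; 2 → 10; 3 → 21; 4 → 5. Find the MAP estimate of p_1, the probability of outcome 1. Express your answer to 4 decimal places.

The posterior is Dirichlet(αᵢ + nᵢ) = Dirichlet(13, 15, 26, 11).
For a Dirichlet(a₁,…,a_K) with all aᵢ > 1, the mode has j-th component (aⱼ − 1)/(Σaᵢ − K).
Here Σaᵢ = 65 and K = 4, so p_1 = (13 − 1)/(65 − 4) = 12/61 ≈ 0.1967.

MAP estimate: 0.1967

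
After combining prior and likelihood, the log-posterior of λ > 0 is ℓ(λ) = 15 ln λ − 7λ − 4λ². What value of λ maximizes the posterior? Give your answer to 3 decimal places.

λ̂_MAP = 1.000

ℓ'(λ) = 15/λ − 7 − 8λ. Setting this to zero and multiplying by λ: 8λ² + 7λ − 15 = 0.
λ = (−7 + √(7² + 4·8·15)) / (2·8) = (−7 + √529) / 16 = (−7 + 23)/16 = 1.
ℓ''(λ) = −15/λ² − 8 < 0, confirming a maximum.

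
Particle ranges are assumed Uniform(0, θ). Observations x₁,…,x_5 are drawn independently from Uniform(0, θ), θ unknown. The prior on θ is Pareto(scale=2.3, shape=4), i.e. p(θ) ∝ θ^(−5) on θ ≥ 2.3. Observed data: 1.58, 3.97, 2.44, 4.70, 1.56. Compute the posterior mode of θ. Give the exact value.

The Uniform(0, θ) likelihood is θ^(−n) for θ ≥ max(xᵢ), zero otherwise. Here max(xᵢ) = 4.70.
Posterior ∝ θ^(−5) · θ^(−5) = θ^(−10) on θ ≥ max(2.3, 4.70) = 4.70.
This density is strictly decreasing in θ, so the posterior mode lies at the lower boundary of the support.

θ̂_MAP = 4.70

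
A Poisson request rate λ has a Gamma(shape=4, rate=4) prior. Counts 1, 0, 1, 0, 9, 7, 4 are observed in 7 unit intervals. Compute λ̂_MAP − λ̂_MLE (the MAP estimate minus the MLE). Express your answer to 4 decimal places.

Σxᵢ = 22. Posterior is Gamma(26, 11); MAP = (26−1)/11 = 25/11 ≈ 2.27273.
MLE = x̄ = 22/7 ≈ 3.14286.
Difference = 25/11 − 22/7 = -67/77 ≈ -0.8701.

MAP − MLE = -0.8701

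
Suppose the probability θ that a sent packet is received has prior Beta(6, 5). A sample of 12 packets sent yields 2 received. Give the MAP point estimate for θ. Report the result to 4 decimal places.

θ̂_MAP = 0.3333

Prior: Beta(6, 5).
Data: 2 successes in 12 trials. The binomial likelihood contributes θ^2(1−θ)^10, so the posterior is Beta(6+2, 5+10) = Beta(8, 15).
For Beta(a, b) with a, b > 1 the mode is (a−1)/(a+b−2) = 7/21 ≈ 0.3333.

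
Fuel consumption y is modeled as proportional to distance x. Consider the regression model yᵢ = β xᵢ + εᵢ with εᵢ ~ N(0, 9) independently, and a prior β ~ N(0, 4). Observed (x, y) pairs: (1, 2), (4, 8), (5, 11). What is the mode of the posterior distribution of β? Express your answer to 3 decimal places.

log p(β | y) = −Σ(yᵢ − βxᵢ)²/(2·9) − β²/(2·4) + const.
Setting the derivative to zero: Σxᵢ(yᵢ − βxᵢ)/9 − β/4 = 0, so β = Σxᵢyᵢ / (Σxᵢ² + σ²/τ²).
Σxᵢyᵢ = 1·2 + 4·8 + 5·11 = 89; Σxᵢ² = 42; σ²/τ² = 2.25.
β̂_MAP = 89 / (42 + 2.25) = 89/44.25 ≈ 2.011.

β̂_MAP = 2.011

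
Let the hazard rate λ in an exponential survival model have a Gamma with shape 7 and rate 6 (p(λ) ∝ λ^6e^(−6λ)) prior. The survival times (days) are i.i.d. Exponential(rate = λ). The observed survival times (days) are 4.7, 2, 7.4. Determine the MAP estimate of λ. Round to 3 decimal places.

The Exponential(rate=λ) likelihood is ∝ λ^n e^(−λΣtᵢ). Here n = 3 and Σtᵢ = 4.7 + 2 + 7.4 = 14.1.
Posterior ∝ λ^6e^(−6λ) · λ^3e^(−14.1λ) = λ^9e^(−20.1λ), i.e. Gamma(10, 20.1).
Mode = (a−1)/b = 9/20.1 ≈ 0.448.

λ̂_MAP = 0.448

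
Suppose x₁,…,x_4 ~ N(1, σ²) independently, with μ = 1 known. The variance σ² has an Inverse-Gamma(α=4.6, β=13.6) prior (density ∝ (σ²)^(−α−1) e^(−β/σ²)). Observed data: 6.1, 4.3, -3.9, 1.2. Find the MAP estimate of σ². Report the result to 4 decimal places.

Sum of squared deviations about the known mean: SS = (6.1−1)² + (4.3−1)² + (-3.9−1)² + (1.2−1)² = 60.95.
The Normal likelihood contributes (σ²)^(−n/2) exp(−SS/(2σ²)), so the posterior is Inverse-Gamma(α + n/2, β + SS/2) = Inverse-Gamma(6.6, 44.075).
The mode of Inverse-Gamma(a, b) is b/(a+1) = 44.075/7.6 ≈ 5.7993.

σ̂²_MAP = 5.7993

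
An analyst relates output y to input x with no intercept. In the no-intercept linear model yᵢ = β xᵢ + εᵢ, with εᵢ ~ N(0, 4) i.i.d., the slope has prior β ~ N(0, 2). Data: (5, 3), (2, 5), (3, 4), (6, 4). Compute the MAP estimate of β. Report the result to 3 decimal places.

β̂_MAP = 0.803

log p(β | y) = −Σ(yᵢ − βxᵢ)²/(2·4) − β²/(2·2) + const.
Setting the derivative to zero: Σxᵢ(yᵢ − βxᵢ)/4 − β/2 = 0, so β = Σxᵢyᵢ / (Σxᵢ² + σ²/τ²).
Σxᵢyᵢ = 5·3 + 2·5 + 3·4 + 6·4 = 61; Σxᵢ² = 74; σ²/τ² = 2.
β̂_MAP = 61 / (74 + 2) = 61/76 ≈ 0.803.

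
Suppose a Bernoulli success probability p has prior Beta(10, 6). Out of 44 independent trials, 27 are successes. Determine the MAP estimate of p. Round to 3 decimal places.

Prior: Beta(10, 6).
Data: 27 successes in 44 trials. The binomial likelihood contributes p^27(1−p)^17, so the posterior is Beta(10+27, 6+17) = Beta(37, 23).
For Beta(a, b) with a, b > 1 the mode is (a−1)/(a+b−2) = 36/58 ≈ 0.621.

p̂_MAP = 0.621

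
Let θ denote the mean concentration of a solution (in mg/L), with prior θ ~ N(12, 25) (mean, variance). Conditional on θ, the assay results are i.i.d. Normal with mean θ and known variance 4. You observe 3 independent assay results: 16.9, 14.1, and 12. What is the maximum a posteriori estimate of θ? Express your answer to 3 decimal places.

n = 3; x̄ = (16.9 + 14.1 + 12)/3 = 43/3 = 43/3 ≈ 14.3333.
For a Normal prior and Normal likelihood with known variance, the posterior is Normal; its mode equals its mean, the precision-weighted average.
Prior precision 1/σ₀² = 1/25 = 0.04; data precision n/σ² = 3/4 = 0.75.
θ̂ = (0.04·12 + 0.75·(43/3)) / (0.04 + 0.75) = 11.23/0.79 = 1123/79 ≈ 14.215.

θ̂_MAP = 14.215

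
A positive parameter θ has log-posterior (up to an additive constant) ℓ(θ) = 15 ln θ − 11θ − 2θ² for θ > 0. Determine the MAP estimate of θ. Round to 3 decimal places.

ℓ'(θ) = 15/θ − 11 − 4θ. Setting this to zero and multiplying by θ: 4θ² + 11θ − 15 = 0.
θ = (−11 + √(11² + 4·4·15)) / (2·4) = (−11 + √361) / 8 = (−11 + 19)/8 = 1.
ℓ''(θ) = −15/θ² − 4 < 0, confirming a maximum.

θ̂_MAP = 1.000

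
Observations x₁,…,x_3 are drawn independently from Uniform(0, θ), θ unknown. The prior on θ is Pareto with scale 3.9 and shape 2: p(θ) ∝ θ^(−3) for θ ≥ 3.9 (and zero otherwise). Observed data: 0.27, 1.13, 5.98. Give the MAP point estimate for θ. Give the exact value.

The Uniform(0, θ) likelihood is θ^(−n) for θ ≥ max(xᵢ), zero otherwise. Here max(xᵢ) = 5.98.
Posterior ∝ θ^(−3) · θ^(−3) = θ^(−6) on θ ≥ max(3.9, 5.98) = 5.98.
This density is strictly decreasing in θ, so the posterior mode lies at the lower boundary of the support.

θ̂_MAP = 5.98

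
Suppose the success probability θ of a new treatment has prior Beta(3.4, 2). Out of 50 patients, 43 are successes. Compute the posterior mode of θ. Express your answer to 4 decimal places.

Prior: Beta(3.4, 2).
Data: 43 successes in 50 trials. The binomial likelihood contributes θ^43(1−θ)^7, so the posterior is Beta(3.4+43, 2+7) = Beta(46.4, 9).
For Beta(a, b) with a, b > 1 the mode is (a−1)/(a+b−2) = 45.4/53.4 ≈ 0.8502.

θ̂_MAP = 0.8502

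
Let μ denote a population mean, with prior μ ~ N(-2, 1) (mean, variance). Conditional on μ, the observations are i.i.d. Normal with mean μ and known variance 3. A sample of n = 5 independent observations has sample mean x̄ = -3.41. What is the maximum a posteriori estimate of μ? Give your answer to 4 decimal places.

μ̂_MAP = -2.8813

n = 5, x̄ = -3.41.
For a Normal prior and Normal likelihood with known variance, the posterior is Normal; its mode equals its mean, the precision-weighted average.
Prior precision 1/σ₀² = 1/1 = 1; data precision n/σ² = 5/3.
μ̂ = (1·(-2) + (5/3)·(-3.41)) / (1 + 5/3) = (-461/60)/(8/3) = -2.88125 ≈ -2.8813.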